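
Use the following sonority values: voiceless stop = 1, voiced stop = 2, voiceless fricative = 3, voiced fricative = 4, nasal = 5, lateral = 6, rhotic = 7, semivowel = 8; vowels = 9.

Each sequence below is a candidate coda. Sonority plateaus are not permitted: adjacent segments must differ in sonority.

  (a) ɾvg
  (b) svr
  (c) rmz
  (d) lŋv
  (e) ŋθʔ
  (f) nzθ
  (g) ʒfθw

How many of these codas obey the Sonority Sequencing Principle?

(a) sonority 7-4-2: well-formed.
(b) sonority 3-4-7: ill-formed.
(c) sonority 7-5-4: well-formed.
(d) sonority 6-5-4: well-formed.
(e) sonority 5-3-1: well-formed.
(f) sonority 5-4-3: well-formed.
(g) sonority 4-3-3-8: ill-formed.

5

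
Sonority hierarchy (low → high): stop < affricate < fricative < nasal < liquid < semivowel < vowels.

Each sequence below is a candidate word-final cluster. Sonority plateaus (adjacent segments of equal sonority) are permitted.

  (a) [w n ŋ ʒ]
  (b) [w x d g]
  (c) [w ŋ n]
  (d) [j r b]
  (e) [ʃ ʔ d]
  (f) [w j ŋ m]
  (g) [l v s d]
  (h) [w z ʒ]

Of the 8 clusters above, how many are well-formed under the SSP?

8

(a) [w n ŋ ʒ]: profile 6-4-4-3 — obeys.
(b) [w x d g]: profile 6-3-1-1 — obeys.
(c) [w ŋ n]: profile 6-4-4 — obeys.
(d) [j r b]: profile 6-5-1 — obeys.
(e) [ʃ ʔ d]: profile 3-1-1 — obeys.
(f) [w j ŋ m]: profile 6-6-4-4 — obeys.
(g) [l v s d]: profile 5-3-3-1 — obeys.
(h) [w z ʒ]: profile 6-3-3 — obeys.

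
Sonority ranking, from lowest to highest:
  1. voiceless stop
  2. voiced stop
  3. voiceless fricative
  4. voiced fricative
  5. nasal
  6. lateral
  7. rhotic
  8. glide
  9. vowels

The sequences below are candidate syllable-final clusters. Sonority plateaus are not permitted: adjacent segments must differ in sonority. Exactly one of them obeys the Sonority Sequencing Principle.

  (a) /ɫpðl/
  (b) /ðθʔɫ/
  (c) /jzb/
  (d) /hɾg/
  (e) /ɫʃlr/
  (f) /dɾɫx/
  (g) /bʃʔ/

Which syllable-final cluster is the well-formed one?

(a) 6-1-4-6 → violates
(b) 4-3-1-6 → violates
(c) 8-4-2 → obeys
(d) 3-7-2 → violates
(e) 6-3-6-7 → violates
(f) 2-7-6-3 → violates
(g) 2-3-1 → violates

c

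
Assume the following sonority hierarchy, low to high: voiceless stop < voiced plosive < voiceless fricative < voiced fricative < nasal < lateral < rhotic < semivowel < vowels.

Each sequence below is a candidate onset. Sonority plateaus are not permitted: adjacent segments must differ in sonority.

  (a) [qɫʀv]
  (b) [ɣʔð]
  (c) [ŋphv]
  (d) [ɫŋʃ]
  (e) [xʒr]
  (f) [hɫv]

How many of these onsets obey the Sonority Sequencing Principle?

(a) [qɫʀv]: profile 1-6-7-4 — violates.
(b) [ɣʔð]: profile 4-1-4 — violates.
(c) [ŋphv]: profile 5-1-3-4 — violates.
(d) [ɫŋʃ]: profile 6-5-3 — violates.
(e) [xʒr]: profile 3-4-7 — obeys.
(f) [hɫv]: profile 3-6-4 — violates.

1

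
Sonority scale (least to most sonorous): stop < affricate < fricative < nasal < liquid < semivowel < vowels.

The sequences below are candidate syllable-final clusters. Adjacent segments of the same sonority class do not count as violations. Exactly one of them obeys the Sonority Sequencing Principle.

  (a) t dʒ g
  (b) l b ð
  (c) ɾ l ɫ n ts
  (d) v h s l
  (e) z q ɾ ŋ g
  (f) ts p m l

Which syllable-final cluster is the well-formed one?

c

(a) 1-2-1 → violates
(b) 5-1-3 → violates
(c) 5-5-5-4-2 → obeys
(d) 3-3-3-5 → violates
(e) 3-1-5-4-1 → violates
(f) 2-1-4-5 → violates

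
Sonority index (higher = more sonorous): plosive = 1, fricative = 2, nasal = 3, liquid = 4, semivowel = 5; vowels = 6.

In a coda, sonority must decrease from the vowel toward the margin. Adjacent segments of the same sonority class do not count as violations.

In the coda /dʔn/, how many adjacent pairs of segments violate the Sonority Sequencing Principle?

1

/d/ — plosive, sonority 1.
/ʔ/ — plosive, sonority 1.
/n/ — nasal, sonority 3.
/d/→/ʔ/: 1→1 (plateau, allowed) — ok.
/ʔ/→/n/: 1→3 (does not fall) — violation.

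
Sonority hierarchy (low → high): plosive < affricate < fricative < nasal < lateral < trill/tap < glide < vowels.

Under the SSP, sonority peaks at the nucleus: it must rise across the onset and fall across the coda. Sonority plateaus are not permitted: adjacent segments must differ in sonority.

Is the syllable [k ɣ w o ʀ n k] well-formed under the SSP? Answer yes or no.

yes

Onset: /k/ is a plosive (sonority 1), /ɣ/ is a fricative (sonority 3), /w/ is a glide (sonority 7); then the nucleus /o/ (sonority 8).
Onset profile 1-3-7-8 — rises to the nucleus.
Coda: /ʀ/ is a trill/tap (sonority 6), /n/ is a nasal (sonority 4), /k/ is a plosive (sonority 1).
Coda profile 8-6-4-1 — falls from the nucleus.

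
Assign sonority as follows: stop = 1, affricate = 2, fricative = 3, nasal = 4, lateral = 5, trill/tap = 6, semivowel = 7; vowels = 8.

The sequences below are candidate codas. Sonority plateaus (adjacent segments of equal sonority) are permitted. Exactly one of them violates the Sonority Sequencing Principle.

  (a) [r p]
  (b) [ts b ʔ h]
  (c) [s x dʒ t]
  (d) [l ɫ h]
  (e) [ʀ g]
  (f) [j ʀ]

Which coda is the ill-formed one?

(a) 6-1 → obeys
(b) 2-1-1-3 → violates
(c) 3-3-2-1 → obeys
(d) 5-5-3 → obeys
(e) 6-1 → obeys
(f) 7-6 → obeys

b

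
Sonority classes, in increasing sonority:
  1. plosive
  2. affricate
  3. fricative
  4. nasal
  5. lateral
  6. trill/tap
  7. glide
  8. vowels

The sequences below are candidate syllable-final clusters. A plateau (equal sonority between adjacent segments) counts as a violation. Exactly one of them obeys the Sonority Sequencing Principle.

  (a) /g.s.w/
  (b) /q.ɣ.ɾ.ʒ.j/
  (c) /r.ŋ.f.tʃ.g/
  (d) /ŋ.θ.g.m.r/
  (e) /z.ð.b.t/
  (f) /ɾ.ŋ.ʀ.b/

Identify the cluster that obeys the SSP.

(a) sonority 1-3-7: ill-formed.
(b) sonority 1-3-6-3-7: ill-formed.
(c) sonority 6-4-3-2-1: well-formed.
(d) sonority 4-3-1-4-6: ill-formed.
(e) sonority 3-3-1-1: ill-formed.
(f) sonority 6-4-6-1: ill-formed.

c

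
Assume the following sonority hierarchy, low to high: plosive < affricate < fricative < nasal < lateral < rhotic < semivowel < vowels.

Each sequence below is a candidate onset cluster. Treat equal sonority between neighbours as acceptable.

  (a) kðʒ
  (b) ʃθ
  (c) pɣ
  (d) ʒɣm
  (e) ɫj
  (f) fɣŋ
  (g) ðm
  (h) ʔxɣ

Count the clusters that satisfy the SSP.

(a) 1-3-3 → obeys
(b) 3-3 → obeys
(c) 1-3 → obeys
(d) 3-3-4 → obeys
(e) 5-7 → obeys
(f) 3-3-4 → obeys
(g) 3-4 → obeys
(h) 1-3-3 → obeys

8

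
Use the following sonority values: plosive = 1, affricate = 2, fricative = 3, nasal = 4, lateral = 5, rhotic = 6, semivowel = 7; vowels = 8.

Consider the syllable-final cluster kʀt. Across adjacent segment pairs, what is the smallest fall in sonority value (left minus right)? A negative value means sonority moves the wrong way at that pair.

-5

/k/ — plosive, sonority 1.
/ʀ/ — rhotic, sonority 6.
/t/ — plosive, sonority 1.
/k/→/ʀ/: change -5.
/ʀ/→/t/: change +5.
Minimum = -5.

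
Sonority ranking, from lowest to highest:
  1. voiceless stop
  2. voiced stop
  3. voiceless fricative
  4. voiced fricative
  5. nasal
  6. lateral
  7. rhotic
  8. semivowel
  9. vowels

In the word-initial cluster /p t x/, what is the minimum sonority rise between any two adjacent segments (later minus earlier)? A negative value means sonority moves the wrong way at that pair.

0

/p/ — voiceless stop, sonority 1.
/t/ — voiceless stop, sonority 1.
/x/ — voiceless fricative, sonority 3.
/p/→/t/: change +0.
/t/→/x/: change +2.
Minimum = 0.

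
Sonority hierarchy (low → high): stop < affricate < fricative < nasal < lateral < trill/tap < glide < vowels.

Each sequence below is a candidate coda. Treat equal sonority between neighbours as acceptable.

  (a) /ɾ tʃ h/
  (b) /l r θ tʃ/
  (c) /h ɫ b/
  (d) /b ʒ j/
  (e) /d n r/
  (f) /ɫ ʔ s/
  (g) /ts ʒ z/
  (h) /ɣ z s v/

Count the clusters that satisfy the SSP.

1

(a) sonority 6-2-3: ill-formed.
(b) sonority 5-6-3-2: ill-formed.
(c) sonority 3-5-1: ill-formed.
(d) sonority 1-3-7: ill-formed.
(e) sonority 1-4-6: ill-formed.
(f) sonority 5-1-3: ill-formed.
(g) sonority 2-3-3: ill-formed.
(h) sonority 3-3-3-3: well-formed.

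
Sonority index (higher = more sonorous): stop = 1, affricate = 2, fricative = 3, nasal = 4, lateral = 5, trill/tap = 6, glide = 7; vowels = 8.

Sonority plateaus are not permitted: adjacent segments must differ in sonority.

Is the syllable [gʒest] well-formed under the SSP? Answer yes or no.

Onset: /g/ is a stop (sonority 1), /ʒ/ is a fricative (sonority 3); then the nucleus /e/ (sonority 8).
Onset profile 1-3-8 — rises to the nucleus.
Coda: /s/ is a fricative (sonority 3), /t/ is a stop (sonority 1).
Coda profile 8-3-1 — falls from the nucleus.

yes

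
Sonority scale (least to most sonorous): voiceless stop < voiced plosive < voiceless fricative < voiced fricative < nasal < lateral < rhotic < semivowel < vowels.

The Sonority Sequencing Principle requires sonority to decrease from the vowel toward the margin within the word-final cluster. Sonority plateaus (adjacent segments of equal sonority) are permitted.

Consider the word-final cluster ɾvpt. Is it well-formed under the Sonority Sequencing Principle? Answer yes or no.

yes

/ɾ/: rhotic = 7.
/v/: voiced fricative = 4.
/p/: voiceless stop = 1.
/t/: voiceless stop = 1.
The profile 7-4-1-1 is non-increasing (plateaus allowed), so the word-final cluster satisfies the SSP.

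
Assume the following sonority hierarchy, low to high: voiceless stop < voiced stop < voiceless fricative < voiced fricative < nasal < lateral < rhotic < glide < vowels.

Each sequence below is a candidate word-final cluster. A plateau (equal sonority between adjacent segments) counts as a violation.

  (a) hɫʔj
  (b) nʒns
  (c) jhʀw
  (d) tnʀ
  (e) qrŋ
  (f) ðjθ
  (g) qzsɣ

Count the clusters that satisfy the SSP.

(a) sonority 3-6-1-8: ill-formed.
(b) sonority 5-4-5-3: ill-formed.
(c) sonority 8-3-7-8: ill-formed.
(d) sonority 1-5-7: ill-formed.
(e) sonority 1-7-5: ill-formed.
(f) sonority 4-8-3: ill-formed.
(g) sonority 1-4-3-4: ill-formed.

0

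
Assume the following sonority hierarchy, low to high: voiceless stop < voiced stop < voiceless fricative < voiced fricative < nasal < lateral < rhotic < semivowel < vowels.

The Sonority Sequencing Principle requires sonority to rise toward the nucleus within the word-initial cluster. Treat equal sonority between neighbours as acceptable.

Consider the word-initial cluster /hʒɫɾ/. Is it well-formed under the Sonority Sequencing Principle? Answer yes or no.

yes

/h/ is a voiceless fricative (sonority 3).
/ʒ/ is a voiced fricative (sonority 4).
/ɫ/ is a lateral (sonority 6).
/ɾ/ is a rhotic (sonority 7).
The profile 3-4-6-7 strictly rises, so the word-initial cluster satisfies the SSP.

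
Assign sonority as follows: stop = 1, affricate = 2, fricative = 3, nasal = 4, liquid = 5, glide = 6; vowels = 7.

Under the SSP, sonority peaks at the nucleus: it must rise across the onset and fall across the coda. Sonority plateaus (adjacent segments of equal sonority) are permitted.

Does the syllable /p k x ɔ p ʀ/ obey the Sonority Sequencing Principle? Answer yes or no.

Onset: /p/ is a stop (sonority 1), /k/ is a stop (sonority 1), /x/ is a fricative (sonority 3); then the nucleus /ɔ/ (sonority 7).
Onset profile 1-1-3-7 — rises to the nucleus.
Coda: /p/ is a stop (sonority 1), /ʀ/ is a liquid (sonority 5).
Coda profile 7-1-5 — does not fall throughout.

no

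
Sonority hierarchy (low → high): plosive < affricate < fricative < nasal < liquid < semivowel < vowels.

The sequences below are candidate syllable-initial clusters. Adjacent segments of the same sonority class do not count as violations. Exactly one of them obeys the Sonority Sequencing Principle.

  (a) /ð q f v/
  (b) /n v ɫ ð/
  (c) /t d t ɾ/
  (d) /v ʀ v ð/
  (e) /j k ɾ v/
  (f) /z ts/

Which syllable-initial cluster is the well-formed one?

(a) 3-1-3-3 → violates
(b) 4-3-5-3 → violates
(c) 1-1-1-5 → obeys
(d) 3-5-3-3 → violates
(e) 6-1-5-3 → violates
(f) 3-2 → violates

c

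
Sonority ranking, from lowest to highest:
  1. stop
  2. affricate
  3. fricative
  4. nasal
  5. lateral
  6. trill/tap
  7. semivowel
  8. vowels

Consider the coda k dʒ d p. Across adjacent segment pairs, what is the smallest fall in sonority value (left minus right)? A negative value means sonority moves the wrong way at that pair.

/k/ — stop, sonority 1.
/dʒ/ — affricate, sonority 2.
/d/ — stop, sonority 1.
/p/ — stop, sonority 1.
/k/→/dʒ/: change -1.
/dʒ/→/d/: change +1.
/d/→/p/: change +0.
Minimum = -1.

-1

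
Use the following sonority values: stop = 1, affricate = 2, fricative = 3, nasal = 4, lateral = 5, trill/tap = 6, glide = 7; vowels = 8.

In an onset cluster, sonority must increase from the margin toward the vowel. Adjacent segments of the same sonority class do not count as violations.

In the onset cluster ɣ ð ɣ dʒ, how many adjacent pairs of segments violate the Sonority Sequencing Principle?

1

/ɣ/: fricative = 3.
/ð/: fricative = 3.
/ɣ/: fricative = 3.
/dʒ/: affricate = 2.
/ɣ/→/ð/: 3→3 (plateau, allowed) — ok.
/ð/→/ɣ/: 3→3 (plateau, allowed) — ok.
/ɣ/→/dʒ/: 3→2 (does not rise) — violation.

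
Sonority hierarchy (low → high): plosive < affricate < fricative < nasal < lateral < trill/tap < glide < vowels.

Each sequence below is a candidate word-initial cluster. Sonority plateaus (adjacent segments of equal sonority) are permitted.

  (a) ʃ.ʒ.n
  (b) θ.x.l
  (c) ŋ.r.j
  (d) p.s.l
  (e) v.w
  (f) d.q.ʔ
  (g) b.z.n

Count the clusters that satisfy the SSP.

(a) 3-3-4 → obeys
(b) 3-3-5 → obeys
(c) 4-6-7 → obeys
(d) 1-3-5 → obeys
(e) 3-7 → obeys
(f) 1-1-1 → obeys
(g) 1-3-4 → obeys

7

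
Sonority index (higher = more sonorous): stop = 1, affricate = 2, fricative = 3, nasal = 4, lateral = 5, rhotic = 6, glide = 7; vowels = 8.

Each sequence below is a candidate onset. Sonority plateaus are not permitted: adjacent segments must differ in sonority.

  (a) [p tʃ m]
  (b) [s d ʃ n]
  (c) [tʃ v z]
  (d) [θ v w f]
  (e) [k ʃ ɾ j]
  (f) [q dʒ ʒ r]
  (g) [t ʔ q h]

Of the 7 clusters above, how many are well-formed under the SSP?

3

(a) 1-2-4 → obeys
(b) 3-1-3-4 → violates
(c) 2-3-3 → violates
(d) 3-3-7-3 → violates
(e) 1-3-6-7 → obeys
(f) 1-2-3-6 → obeys
(g) 1-1-1-3 → violates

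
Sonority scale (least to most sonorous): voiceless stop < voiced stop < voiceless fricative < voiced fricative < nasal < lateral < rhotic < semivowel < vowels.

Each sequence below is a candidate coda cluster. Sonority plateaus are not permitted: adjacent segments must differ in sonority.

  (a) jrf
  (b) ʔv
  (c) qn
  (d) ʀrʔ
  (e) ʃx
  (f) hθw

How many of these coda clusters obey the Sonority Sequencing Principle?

1

(a) 8-7-3 → obeys
(b) 1-4 → violates
(c) 1-5 → violates
(d) 7-7-1 → violates
(e) 3-3 → violates
(f) 3-3-8 → violates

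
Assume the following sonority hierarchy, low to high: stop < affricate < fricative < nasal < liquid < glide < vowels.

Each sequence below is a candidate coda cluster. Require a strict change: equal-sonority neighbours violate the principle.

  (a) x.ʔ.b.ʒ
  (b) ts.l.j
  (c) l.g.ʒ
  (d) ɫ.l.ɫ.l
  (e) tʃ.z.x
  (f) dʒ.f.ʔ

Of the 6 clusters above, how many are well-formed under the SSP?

(a) x.ʔ.b.ʒ: profile 3-1-1-3 — violates.
(b) ts.l.j: profile 2-5-6 — violates.
(c) l.g.ʒ: profile 5-1-3 — violates.
(d) ɫ.l.ɫ.l: profile 5-5-5-5 — violates.
(e) tʃ.z.x: profile 2-3-3 — violates.
(f) dʒ.f.ʔ: profile 2-3-1 — violates.

0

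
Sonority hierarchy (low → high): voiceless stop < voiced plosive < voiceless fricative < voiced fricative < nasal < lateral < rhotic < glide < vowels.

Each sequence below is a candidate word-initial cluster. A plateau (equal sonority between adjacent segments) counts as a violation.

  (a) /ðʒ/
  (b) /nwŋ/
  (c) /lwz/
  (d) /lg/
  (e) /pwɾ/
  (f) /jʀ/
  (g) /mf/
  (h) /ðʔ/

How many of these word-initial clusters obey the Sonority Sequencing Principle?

0

(a) sonority 4-4: ill-formed.
(b) sonority 5-8-5: ill-formed.
(c) sonority 6-8-4: ill-formed.
(d) sonority 6-2: ill-formed.
(e) sonority 1-8-7: ill-formed.
(f) sonority 8-7: ill-formed.
(g) sonority 5-3: ill-formed.
(h) sonority 4-1: ill-formed.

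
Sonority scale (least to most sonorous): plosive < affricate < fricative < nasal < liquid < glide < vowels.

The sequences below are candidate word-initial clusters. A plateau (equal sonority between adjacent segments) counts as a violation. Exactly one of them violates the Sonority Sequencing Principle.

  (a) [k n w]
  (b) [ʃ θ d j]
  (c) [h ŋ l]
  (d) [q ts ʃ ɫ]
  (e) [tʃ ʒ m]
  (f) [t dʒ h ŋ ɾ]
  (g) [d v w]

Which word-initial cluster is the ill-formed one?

(a) sonority 1-4-6: well-formed.
(b) sonority 3-3-1-6: ill-formed.
(c) sonority 3-4-5: well-formed.
(d) sonority 1-2-3-5: well-formed.
(e) sonority 2-3-4: well-formed.
(f) sonority 1-2-3-4-5: well-formed.
(g) sonority 1-3-6: well-formed.

b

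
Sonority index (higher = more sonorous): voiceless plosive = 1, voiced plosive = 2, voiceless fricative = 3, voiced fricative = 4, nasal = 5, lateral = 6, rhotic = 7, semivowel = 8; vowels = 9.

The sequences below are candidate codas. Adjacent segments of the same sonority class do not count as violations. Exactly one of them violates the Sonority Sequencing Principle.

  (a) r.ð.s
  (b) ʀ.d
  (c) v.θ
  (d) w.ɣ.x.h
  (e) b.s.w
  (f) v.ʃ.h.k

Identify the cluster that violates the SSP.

e

(a) r.ð.s: profile 7-4-3 — obeys.
(b) ʀ.d: profile 7-2 — obeys.
(c) v.θ: profile 4-3 — obeys.
(d) w.ɣ.x.h: profile 8-4-3-3 — obeys.
(e) b.s.w: profile 2-3-8 — violates.
(f) v.ʃ.h.k: profile 4-3-3-1 — obeys.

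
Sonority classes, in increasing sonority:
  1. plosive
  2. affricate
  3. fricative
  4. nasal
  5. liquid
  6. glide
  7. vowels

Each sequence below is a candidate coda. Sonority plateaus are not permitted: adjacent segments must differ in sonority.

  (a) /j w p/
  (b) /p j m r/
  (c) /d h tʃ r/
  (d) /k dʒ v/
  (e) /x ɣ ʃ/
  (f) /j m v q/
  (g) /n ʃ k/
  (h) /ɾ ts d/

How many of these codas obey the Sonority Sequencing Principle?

3

(a) sonority 6-6-1: ill-formed.
(b) sonority 1-6-4-5: ill-formed.
(c) sonority 1-3-2-5: ill-formed.
(d) sonority 1-2-3: ill-formed.
(e) sonority 3-3-3: ill-formed.
(f) sonority 6-4-3-1: well-formed.
(g) sonority 4-3-1: well-formed.
(h) sonority 5-2-1: well-formed.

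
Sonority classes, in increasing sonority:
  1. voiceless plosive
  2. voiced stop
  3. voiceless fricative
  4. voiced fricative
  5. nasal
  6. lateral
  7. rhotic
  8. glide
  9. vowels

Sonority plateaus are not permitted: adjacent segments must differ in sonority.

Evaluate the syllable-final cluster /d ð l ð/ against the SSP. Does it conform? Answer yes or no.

no

/d/: voiced stop = 2.
/ð/: voiced fricative = 4.
/l/: lateral = 6.
/ð/: voiced fricative = 4.
The profile is 2-4-6-4. Between /d/ (2) and /ð/ (4) sonority does not fall, so the cluster violates the SSP.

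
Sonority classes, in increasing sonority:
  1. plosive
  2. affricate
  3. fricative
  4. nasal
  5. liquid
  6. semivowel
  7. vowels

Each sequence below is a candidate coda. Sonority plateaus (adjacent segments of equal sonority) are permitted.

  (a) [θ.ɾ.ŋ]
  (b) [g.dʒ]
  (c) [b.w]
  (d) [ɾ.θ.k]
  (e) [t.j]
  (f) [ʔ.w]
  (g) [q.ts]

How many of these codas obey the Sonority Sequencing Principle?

1

(a) sonority 3-5-4: ill-formed.
(b) sonority 1-2: ill-formed.
(c) sonority 1-6: ill-formed.
(d) sonority 5-3-1: well-formed.
(e) sonority 1-6: ill-formed.
(f) sonority 1-6: ill-formed.
(g) sonority 1-2: ill-formed.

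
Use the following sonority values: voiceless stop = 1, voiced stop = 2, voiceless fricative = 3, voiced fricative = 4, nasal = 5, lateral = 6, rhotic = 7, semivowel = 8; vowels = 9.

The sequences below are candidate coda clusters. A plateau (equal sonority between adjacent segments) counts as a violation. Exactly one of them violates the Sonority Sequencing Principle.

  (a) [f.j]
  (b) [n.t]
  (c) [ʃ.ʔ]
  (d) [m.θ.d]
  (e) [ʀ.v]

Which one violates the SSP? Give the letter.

(a) [f.j]: profile 3-8 — violates.
(b) [n.t]: profile 5-1 — obeys.
(c) [ʃ.ʔ]: profile 3-1 — obeys.
(d) [m.θ.d]: profile 5-3-2 — obeys.
(e) [ʀ.v]: profile 7-4 — obeys.

a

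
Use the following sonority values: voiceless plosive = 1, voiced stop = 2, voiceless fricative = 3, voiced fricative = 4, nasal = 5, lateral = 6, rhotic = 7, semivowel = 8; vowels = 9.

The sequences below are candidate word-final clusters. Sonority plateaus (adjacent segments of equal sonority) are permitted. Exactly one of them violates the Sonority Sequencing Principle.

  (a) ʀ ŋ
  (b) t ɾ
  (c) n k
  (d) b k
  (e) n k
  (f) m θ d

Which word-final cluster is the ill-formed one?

b

(a) 7-5 → obeys
(b) 1-7 → violates
(c) 5-1 → obeys
(d) 2-1 → obeys
(e) 5-1 → obeys
(f) 5-3-2 → obeys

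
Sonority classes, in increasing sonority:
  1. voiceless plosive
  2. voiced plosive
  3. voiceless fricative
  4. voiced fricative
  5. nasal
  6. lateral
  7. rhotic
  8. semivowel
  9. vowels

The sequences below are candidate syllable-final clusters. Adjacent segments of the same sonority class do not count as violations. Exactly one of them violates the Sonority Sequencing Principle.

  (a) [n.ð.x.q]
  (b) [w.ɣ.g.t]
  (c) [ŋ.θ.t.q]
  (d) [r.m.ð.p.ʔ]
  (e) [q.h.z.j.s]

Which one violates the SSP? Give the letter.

(a) [n.ð.x.q]: profile 5-4-3-1 — obeys.
(b) [w.ɣ.g.t]: profile 8-4-2-1 — obeys.
(c) [ŋ.θ.t.q]: profile 5-3-1-1 — obeys.
(d) [r.m.ð.p.ʔ]: profile 7-5-4-1-1 — obeys.
(e) [q.h.z.j.s]: profile 1-3-4-8-3 — violates.

e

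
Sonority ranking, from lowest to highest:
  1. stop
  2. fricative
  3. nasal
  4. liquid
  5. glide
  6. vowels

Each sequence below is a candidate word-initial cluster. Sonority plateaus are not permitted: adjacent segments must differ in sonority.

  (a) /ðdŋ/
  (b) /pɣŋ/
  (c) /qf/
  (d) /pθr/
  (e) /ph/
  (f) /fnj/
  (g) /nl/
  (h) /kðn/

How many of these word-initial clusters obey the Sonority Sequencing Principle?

7

(a) /ðdŋ/: profile 2-1-3 — violates.
(b) /pɣŋ/: profile 1-2-3 — obeys.
(c) /qf/: profile 1-2 — obeys.
(d) /pθr/: profile 1-2-4 — obeys.
(e) /ph/: profile 1-2 — obeys.
(f) /fnj/: profile 2-3-5 — obeys.
(g) /nl/: profile 3-4 — obeys.
(h) /kðn/: profile 1-2-3 — obeys.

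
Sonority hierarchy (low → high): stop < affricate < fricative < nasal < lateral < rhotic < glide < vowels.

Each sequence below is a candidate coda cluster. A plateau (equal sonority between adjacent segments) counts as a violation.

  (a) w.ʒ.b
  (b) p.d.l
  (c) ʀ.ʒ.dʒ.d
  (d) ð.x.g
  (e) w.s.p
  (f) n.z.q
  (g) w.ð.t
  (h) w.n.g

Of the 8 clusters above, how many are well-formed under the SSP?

(a) 7-3-1 → obeys
(b) 1-1-5 → violates
(c) 6-3-2-1 → obeys
(d) 3-3-1 → violates
(e) 7-3-1 → obeys
(f) 4-3-1 → obeys
(g) 7-3-1 → obeys
(h) 7-4-1 → obeys

6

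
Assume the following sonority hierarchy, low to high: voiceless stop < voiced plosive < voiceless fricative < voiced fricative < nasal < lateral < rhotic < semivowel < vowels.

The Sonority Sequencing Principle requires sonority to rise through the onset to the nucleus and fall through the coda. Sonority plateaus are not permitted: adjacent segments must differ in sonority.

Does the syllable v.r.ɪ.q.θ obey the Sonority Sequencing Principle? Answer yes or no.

Onset: /v/ is a voiced fricative (sonority 4), /r/ is a rhotic (sonority 7); then the nucleus /ɪ/ (sonority 9).
Onset profile 4-7-9 — rises to the nucleus.
Coda: /q/ is a voiceless stop (sonority 1), /θ/ is a voiceless fricative (sonority 3).
Coda profile 9-1-3 — does not strictly fall throughout.

no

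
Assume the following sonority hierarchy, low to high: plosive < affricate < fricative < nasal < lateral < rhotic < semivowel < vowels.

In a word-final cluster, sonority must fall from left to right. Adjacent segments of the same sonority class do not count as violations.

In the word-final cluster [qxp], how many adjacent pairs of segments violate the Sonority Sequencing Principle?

/q/: plosive = 1.
/x/: fricative = 3.
/p/: plosive = 1.
/q/→/x/: 1→3 (does not fall) — violation.
/x/→/p/: 3→1 (falls) — ok.

1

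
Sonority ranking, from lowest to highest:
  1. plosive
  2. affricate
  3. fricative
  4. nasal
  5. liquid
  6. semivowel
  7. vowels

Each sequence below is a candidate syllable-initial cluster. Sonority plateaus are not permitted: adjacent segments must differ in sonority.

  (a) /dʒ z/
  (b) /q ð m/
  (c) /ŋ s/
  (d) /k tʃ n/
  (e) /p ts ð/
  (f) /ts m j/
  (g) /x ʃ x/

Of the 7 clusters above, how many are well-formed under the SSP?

5

(a) 2-3 → obeys
(b) 1-3-4 → obeys
(c) 4-3 → violates
(d) 1-2-4 → obeys
(e) 1-2-3 → obeys
(f) 2-4-6 → obeys
(g) 3-3-3 → violates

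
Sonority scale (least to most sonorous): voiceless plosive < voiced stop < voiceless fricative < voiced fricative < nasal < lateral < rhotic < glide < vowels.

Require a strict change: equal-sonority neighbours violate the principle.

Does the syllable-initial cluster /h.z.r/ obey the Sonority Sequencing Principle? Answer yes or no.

yes

/h/: voiceless fricative = 3.
/z/: voiced fricative = 4.
/r/: rhotic = 7.
The profile 3-4-7 strictly rises, so the syllable-initial cluster satisfies the SSP.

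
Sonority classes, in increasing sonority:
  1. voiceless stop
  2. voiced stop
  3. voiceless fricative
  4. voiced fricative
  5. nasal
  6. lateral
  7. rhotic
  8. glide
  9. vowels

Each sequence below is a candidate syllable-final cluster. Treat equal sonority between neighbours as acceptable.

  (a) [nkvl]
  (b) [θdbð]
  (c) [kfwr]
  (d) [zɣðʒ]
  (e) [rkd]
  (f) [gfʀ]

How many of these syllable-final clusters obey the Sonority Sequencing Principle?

1

(a) sonority 5-1-4-6: ill-formed.
(b) sonority 3-2-2-4: ill-formed.
(c) sonority 1-3-8-7: ill-formed.
(d) sonority 4-4-4-4: well-formed.
(e) sonority 7-1-2: ill-formed.
(f) sonority 2-3-7: ill-formed.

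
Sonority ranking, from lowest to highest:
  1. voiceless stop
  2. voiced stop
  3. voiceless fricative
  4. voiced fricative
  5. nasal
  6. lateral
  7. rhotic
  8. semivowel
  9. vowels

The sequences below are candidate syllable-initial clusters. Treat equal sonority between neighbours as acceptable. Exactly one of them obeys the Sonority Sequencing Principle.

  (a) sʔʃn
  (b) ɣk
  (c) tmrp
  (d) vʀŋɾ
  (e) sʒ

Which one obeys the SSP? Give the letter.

(a) sonority 3-1-3-5: ill-formed.
(b) sonority 4-1: ill-formed.
(c) sonority 1-5-7-1: ill-formed.
(d) sonority 4-7-5-7: ill-formed.
(e) sonority 3-4: well-formed.

e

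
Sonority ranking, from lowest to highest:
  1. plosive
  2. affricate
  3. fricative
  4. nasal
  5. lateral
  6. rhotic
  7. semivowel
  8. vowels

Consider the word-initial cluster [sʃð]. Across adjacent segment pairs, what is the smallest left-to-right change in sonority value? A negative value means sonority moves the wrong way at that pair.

0

/s/ — fricative, sonority 3.
/ʃ/ — fricative, sonority 3.
/ð/ — fricative, sonority 3.
/s/→/ʃ/: change +0.
/ʃ/→/ð/: change +0.
Minimum = 0.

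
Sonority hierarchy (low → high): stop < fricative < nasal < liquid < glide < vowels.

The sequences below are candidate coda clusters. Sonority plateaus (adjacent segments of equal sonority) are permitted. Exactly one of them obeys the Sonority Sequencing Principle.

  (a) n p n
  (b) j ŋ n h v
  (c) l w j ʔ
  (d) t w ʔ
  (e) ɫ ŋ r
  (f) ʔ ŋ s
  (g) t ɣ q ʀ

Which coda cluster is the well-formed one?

b

(a) sonority 3-1-3: ill-formed.
(b) sonority 5-3-3-2-2: well-formed.
(c) sonority 4-5-5-1: ill-formed.
(d) sonority 1-5-1: ill-formed.
(e) sonority 4-3-4: ill-formed.
(f) sonority 1-3-2: ill-formed.
(g) sonority 1-2-1-4: ill-formed.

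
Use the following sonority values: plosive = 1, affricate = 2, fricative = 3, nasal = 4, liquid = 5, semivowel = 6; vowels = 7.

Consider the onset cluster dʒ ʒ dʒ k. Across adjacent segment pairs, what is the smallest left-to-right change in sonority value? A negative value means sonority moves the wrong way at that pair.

-1

/dʒ/ is an affricate (sonority 2).
/ʒ/ is a fricative (sonority 3).
/dʒ/ is an affricate (sonority 2).
/k/ is a plosive (sonority 1).
/dʒ/→/ʒ/: change +1.
/ʒ/→/dʒ/: change -1.
/dʒ/→/k/: change -1.
Minimum = -1.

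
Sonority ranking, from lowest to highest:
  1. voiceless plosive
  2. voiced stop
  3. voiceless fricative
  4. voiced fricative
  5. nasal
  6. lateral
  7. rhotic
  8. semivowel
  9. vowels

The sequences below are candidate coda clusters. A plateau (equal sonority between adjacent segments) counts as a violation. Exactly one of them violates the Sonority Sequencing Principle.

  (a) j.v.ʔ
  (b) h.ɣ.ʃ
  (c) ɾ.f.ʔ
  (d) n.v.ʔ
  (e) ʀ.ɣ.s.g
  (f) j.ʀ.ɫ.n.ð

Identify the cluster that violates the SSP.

(a) j.v.ʔ: profile 8-4-1 — obeys.
(b) h.ɣ.ʃ: profile 3-4-3 — violates.
(c) ɾ.f.ʔ: profile 7-3-1 — obeys.
(d) n.v.ʔ: profile 5-4-1 — obeys.
(e) ʀ.ɣ.s.g: profile 7-4-3-2 — obeys.
(f) j.ʀ.ɫ.n.ð: profile 8-7-6-5-4 — obeys.

b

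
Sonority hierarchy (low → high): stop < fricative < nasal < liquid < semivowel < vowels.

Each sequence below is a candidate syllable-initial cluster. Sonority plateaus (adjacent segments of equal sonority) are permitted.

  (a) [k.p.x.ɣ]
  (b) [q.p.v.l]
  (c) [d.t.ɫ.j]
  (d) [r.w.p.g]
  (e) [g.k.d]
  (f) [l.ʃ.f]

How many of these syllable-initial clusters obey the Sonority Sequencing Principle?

(a) sonority 1-1-2-2: well-formed.
(b) sonority 1-1-2-4: well-formed.
(c) sonority 1-1-4-5: well-formed.
(d) sonority 4-5-1-1: ill-formed.
(e) sonority 1-1-1: well-formed.
(f) sonority 4-2-2: ill-formed.

4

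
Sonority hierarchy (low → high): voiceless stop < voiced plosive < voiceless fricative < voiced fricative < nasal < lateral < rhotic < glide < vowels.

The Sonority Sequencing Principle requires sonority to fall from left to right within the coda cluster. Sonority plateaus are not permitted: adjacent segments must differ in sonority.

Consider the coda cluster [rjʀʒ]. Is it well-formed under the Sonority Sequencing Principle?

no

/r/ is a rhotic (sonority 7).
/j/ is a glide (sonority 8).
/ʀ/ is a rhotic (sonority 7).
/ʒ/ is a voiced fricative (sonority 4).
The profile is 7-8-7-4. Between /r/ (7) and /j/ (8) sonority does not fall, so the cluster violates the SSP.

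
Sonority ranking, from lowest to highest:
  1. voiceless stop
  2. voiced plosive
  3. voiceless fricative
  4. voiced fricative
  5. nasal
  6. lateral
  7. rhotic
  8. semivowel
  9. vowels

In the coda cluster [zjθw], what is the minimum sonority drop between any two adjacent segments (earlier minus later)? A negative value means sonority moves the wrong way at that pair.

/z/: voiced fricative = 4.
/j/: semivowel = 8.
/θ/: voiceless fricative = 3.
/w/: semivowel = 8.
/z/→/j/: change -4.
/j/→/θ/: change +5.
/θ/→/w/: change -5.
Minimum = -5.

-5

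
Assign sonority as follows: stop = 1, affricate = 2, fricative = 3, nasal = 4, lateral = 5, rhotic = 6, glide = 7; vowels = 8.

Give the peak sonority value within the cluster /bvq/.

3

/b/ — stop, sonority 1.
/v/ — fricative, sonority 3.
/q/ — stop, sonority 1.
The maximum is 3.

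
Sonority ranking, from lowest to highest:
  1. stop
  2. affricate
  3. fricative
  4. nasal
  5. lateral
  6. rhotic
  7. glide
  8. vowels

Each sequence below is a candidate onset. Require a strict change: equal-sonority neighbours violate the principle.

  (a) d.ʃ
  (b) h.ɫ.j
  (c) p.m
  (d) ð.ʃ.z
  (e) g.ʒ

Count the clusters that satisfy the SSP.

4

(a) 1-3 → obeys
(b) 3-5-7 → obeys
(c) 1-4 → obeys
(d) 3-3-3 → violates
(e) 1-3 → obeys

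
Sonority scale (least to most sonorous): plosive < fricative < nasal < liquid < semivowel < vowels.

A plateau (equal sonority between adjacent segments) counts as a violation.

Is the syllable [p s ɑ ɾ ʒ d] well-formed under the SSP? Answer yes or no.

yes

Onset: /p/ is a plosive (sonority 1), /s/ is a fricative (sonority 2); then the nucleus /ɑ/ (sonority 6).
Onset profile 1-2-6 — rises to the nucleus.
Coda: /ɾ/ is a liquid (sonority 4), /ʒ/ is a fricative (sonority 2), /d/ is a plosive (sonority 1).
Coda profile 6-4-2-1 — falls from the nucleus.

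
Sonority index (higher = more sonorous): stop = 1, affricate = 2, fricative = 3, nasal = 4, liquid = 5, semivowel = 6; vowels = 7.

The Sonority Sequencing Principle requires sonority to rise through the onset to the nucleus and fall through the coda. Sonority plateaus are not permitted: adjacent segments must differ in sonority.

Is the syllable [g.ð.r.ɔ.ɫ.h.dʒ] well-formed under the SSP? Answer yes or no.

yes

Onset: /g/ is a stop (sonority 1), /ð/ is a fricative (sonority 3), /r/ is a liquid (sonority 5); then the nucleus /ɔ/ (sonority 7).
Onset profile 1-3-5-7 — rises to the nucleus.
Coda: /ɫ/ is a liquid (sonority 5), /h/ is a fricative (sonority 3), /dʒ/ is an affricate (sonority 2).
Coda profile 7-5-3-2 — falls from the nucleus.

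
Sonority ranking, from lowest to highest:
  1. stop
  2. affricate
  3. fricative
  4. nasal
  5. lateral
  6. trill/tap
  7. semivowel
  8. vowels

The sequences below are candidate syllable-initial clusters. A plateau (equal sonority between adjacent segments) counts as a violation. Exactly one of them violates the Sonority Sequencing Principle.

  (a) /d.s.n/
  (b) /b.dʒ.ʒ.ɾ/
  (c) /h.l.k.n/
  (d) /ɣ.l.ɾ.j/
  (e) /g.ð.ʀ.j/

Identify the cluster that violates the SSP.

c

(a) /d.s.n/: profile 1-3-4 — obeys.
(b) /b.dʒ.ʒ.ɾ/: profile 1-2-3-6 — obeys.
(c) /h.l.k.n/: profile 3-5-1-4 — violates.
(d) /ɣ.l.ɾ.j/: profile 3-5-6-7 — obeys.
(e) /g.ð.ʀ.j/: profile 1-3-6-7 — obeys.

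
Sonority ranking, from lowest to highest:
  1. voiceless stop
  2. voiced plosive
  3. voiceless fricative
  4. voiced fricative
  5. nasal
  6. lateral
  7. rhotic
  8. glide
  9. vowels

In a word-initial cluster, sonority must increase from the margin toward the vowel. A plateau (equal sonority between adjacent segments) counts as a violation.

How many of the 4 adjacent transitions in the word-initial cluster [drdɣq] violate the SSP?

/d/ is a voiced plosive (sonority 2).
/r/ is a rhotic (sonority 7).
/d/ is a voiced plosive (sonority 2).
/ɣ/ is a voiced fricative (sonority 4).
/q/ is a voiceless stop (sonority 1).
/d/→/r/: 2→7 (rises) — ok.
/r/→/d/: 7→2 (does not rise) — violation.
/d/→/ɣ/: 2→4 (rises) — ok.
/ɣ/→/q/: 4→1 (does not rise) — violation.

2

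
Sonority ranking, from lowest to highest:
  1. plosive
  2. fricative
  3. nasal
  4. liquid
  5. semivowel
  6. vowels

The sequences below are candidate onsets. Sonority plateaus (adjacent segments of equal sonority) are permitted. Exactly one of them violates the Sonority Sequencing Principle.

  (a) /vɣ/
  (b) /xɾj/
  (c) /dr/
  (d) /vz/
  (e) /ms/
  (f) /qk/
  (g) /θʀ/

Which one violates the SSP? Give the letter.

(a) 2-2 → obeys
(b) 2-4-5 → obeys
(c) 1-4 → obeys
(d) 2-2 → obeys
(e) 3-2 → violates
(f) 1-1 → obeys
(g) 2-4 → obeys

e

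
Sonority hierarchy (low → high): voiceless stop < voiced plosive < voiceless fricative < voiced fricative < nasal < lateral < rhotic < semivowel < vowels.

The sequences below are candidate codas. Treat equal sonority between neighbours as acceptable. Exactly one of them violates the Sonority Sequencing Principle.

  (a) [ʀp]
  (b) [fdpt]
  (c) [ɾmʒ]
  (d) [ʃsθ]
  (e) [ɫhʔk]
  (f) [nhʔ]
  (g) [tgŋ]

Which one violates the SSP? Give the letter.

g

(a) [ʀp]: profile 7-1 — obeys.
(b) [fdpt]: profile 3-2-1-1 — obeys.
(c) [ɾmʒ]: profile 7-5-4 — obeys.
(d) [ʃsθ]: profile 3-3-3 — obeys.
(e) [ɫhʔk]: profile 6-3-1-1 — obeys.
(f) [nhʔ]: profile 5-3-1 — obeys.
(g) [tgŋ]: profile 1-2-5 — violates.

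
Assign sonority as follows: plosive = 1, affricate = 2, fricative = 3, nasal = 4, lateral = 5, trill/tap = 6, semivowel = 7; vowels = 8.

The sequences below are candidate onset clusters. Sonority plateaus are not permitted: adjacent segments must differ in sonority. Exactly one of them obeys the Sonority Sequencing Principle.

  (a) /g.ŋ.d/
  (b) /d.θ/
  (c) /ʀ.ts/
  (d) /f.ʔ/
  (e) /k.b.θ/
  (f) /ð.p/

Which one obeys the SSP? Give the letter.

(a) sonority 1-4-1: ill-formed.
(b) sonority 1-3: well-formed.
(c) sonority 6-2: ill-formed.
(d) sonority 3-1: ill-formed.
(e) sonority 1-1-3: ill-formed.
(f) sonority 3-1: ill-formed.

b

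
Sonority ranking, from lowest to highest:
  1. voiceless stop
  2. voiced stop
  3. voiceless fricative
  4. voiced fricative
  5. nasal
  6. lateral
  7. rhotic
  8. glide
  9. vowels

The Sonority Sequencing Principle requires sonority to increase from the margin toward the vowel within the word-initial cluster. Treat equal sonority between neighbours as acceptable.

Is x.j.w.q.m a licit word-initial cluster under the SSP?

no

/x/ — voiceless fricative, sonority 3.
/j/ — glide, sonority 8.
/w/ — glide, sonority 8.
/q/ — voiceless stop, sonority 1.
/m/ — nasal, sonority 5.
The profile is 3-8-8-1-5. Between /w/ (8) and /q/ (1) sonority does not rise, so the cluster violates the SSP.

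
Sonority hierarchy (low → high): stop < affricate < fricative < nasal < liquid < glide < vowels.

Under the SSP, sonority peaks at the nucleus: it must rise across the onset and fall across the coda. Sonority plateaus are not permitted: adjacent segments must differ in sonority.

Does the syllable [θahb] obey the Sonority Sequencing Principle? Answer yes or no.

Onset: /θ/ is a fricative (sonority 3); then the nucleus /a/ (sonority 7).
Onset profile 3-7 — rises to the nucleus.
Coda: /h/ is a fricative (sonority 3), /b/ is a stop (sonority 1).
Coda profile 7-3-1 — falls from the nucleus.

yes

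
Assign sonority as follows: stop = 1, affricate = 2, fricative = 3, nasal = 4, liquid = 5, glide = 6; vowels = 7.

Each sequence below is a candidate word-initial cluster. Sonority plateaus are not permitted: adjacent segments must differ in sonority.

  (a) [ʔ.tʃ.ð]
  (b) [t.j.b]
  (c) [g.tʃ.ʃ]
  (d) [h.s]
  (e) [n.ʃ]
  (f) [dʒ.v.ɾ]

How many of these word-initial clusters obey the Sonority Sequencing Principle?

(a) 1-2-3 → obeys
(b) 1-6-1 → violates
(c) 1-2-3 → obeys
(d) 3-3 → violates
(e) 4-3 → violates
(f) 2-3-5 → obeys

3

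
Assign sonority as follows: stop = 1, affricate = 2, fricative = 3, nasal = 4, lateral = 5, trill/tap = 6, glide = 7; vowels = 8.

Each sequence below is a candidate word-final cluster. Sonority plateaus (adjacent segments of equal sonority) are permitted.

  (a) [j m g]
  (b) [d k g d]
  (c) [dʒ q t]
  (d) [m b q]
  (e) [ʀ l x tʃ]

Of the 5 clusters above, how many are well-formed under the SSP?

(a) sonority 7-4-1: well-formed.
(b) sonority 1-1-1-1: well-formed.
(c) sonority 2-1-1: well-formed.
(d) sonority 4-1-1: well-formed.
(e) sonority 6-5-3-2: well-formed.

5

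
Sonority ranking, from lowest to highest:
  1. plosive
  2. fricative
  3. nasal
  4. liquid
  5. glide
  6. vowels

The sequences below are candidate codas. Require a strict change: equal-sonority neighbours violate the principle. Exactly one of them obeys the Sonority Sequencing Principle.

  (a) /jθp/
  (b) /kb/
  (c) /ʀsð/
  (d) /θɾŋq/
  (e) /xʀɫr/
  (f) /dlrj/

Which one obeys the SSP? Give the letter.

a

(a) /jθp/: profile 5-2-1 — obeys.
(b) /kb/: profile 1-1 — violates.
(c) /ʀsð/: profile 4-2-2 — violates.
(d) /θɾŋq/: profile 2-4-3-1 — violates.
(e) /xʀɫr/: profile 2-4-4-4 — violates.
(f) /dlrj/: profile 1-4-4-5 — violates.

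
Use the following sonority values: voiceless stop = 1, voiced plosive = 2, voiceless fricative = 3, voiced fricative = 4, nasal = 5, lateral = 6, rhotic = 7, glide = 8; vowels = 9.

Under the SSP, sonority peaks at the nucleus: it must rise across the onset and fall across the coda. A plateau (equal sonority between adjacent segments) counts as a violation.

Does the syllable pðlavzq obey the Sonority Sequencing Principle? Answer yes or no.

no

Onset: /p/ is a voiceless stop (sonority 1), /ð/ is a voiced fricative (sonority 4), /l/ is a lateral (sonority 6); then the nucleus /a/ (sonority 9).
Onset profile 1-4-6-9 — rises to the nucleus.
Coda: /v/ is a voiced fricative (sonority 4), /z/ is a voiced fricative (sonority 4), /q/ is a voiceless stop (sonority 1).
Coda profile 9-4-4-1 — does not strictly fall throughout.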